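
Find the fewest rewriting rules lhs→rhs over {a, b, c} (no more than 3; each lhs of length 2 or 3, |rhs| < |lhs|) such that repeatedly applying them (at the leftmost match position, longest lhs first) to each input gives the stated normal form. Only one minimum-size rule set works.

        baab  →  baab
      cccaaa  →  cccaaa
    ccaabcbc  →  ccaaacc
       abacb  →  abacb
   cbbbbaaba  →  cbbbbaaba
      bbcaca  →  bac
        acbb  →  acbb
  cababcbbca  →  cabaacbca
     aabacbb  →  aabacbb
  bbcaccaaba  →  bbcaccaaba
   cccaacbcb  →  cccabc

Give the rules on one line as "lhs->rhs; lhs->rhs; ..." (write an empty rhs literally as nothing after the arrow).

  | baab
  | cccaaa
  | ccaabcbc => ccaaacc
  | abacb

aca->b; bcb->ac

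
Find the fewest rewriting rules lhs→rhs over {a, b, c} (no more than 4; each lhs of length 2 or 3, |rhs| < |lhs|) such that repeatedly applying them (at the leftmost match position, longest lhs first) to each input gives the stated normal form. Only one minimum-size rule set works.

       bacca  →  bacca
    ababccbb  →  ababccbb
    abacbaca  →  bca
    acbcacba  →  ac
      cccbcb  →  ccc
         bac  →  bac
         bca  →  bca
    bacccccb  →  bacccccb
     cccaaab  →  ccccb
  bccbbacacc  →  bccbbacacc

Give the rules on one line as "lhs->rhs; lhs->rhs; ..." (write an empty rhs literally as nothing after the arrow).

  | bacca
  | ababccbb
  | abacbaca => ababbca => abbca => bca
  | acbcacba => acbcabb => acbcb => ac

aaa->c; abb->b; bcb->; cba->bb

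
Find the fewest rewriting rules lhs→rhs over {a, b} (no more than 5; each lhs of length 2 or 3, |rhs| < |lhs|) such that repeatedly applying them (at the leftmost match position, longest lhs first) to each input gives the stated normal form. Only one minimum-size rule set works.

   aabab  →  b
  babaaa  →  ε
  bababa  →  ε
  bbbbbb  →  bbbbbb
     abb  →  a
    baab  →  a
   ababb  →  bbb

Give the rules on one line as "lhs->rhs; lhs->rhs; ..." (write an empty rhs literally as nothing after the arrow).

aa->; ab->a; aba->b; ba->

  | aabab => bab => b
  | babaaa => baaa => aa => ε
  | bababa => baba => ba => ε
  | bbbbbb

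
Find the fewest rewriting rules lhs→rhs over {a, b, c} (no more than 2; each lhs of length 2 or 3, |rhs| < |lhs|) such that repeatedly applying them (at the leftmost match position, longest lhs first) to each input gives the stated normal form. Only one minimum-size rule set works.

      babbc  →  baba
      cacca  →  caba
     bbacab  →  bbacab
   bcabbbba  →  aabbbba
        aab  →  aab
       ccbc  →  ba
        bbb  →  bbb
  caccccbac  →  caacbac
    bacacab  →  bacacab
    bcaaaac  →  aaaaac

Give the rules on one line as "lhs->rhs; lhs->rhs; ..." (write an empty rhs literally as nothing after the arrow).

  | babbc => baba
  | cacca => caba
  | bbacab
  | bcabbbba => aabbbba

bc->a; cc->b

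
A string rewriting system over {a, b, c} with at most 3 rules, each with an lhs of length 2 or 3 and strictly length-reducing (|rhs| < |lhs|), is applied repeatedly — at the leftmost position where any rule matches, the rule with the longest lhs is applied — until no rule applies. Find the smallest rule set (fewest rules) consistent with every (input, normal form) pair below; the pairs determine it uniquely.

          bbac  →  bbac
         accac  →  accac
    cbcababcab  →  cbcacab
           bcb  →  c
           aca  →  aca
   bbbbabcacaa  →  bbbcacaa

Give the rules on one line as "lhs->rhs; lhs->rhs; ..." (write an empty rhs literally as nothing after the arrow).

bab->; bcb->c

  | bbac
  | accac
  | cbcababcab => cbcacab
  | bcb => c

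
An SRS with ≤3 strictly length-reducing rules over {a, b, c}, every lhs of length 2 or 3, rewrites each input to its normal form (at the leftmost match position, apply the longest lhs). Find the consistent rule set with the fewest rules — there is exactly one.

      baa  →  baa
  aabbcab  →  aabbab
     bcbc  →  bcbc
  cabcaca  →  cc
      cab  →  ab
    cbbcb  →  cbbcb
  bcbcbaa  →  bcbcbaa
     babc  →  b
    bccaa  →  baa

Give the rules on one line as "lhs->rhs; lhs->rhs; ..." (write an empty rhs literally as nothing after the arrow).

abc->; aca->cc; ca->a

  | baa
  | aabbcab => aabbab
  | bcbc
  | cabcaca => abcaca => aca => cc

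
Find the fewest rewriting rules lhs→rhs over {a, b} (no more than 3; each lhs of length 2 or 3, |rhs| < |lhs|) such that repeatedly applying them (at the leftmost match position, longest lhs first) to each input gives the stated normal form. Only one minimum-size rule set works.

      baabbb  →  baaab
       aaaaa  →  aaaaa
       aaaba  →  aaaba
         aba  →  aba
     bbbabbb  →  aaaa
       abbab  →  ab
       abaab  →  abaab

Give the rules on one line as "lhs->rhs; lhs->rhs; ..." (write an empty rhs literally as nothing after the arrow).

  | baabbb => baaab
  | aaaaa
  | aaaba
  | aba

bab->aa; bb->a; bba->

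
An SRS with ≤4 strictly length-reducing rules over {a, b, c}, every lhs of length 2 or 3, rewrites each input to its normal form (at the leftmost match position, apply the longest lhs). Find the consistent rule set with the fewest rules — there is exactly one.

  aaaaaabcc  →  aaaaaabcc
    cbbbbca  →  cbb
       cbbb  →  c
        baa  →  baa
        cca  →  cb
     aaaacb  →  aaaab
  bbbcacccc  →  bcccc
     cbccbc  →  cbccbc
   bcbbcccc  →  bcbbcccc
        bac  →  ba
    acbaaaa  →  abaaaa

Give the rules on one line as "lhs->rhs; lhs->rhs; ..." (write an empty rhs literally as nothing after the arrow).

  | aaaaaabcc
  | cbbbbca => cbca => cbb
  | cbbb => c
  | baa

ac->a; bbb->; ca->b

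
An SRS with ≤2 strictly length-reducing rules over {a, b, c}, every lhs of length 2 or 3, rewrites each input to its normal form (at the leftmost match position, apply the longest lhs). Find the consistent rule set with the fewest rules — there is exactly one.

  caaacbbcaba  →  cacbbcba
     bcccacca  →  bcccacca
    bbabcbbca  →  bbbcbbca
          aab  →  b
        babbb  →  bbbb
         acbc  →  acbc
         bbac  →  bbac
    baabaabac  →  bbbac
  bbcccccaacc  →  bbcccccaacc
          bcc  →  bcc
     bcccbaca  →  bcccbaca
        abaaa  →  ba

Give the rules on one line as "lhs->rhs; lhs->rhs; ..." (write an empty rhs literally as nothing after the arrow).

  | caaacbbcaba => cacbbcaba => cacbbcba
  | bcccacca
  | bbabcbbca => bbbcbbca
  | aab => ab => b

aaa->a; ab->b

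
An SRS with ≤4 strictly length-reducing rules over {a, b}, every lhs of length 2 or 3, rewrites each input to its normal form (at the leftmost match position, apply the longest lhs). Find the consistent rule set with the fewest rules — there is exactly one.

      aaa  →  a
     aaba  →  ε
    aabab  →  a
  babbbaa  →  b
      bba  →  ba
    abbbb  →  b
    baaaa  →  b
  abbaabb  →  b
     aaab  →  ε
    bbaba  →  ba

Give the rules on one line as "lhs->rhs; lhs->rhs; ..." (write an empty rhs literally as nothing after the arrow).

aa->; aab->a; ab->; bb->b

  | aaa => a
  | aaba => aa => ε
  | aabab => aab => a
  | babbbaa => bbbaa => bbaa => baa => b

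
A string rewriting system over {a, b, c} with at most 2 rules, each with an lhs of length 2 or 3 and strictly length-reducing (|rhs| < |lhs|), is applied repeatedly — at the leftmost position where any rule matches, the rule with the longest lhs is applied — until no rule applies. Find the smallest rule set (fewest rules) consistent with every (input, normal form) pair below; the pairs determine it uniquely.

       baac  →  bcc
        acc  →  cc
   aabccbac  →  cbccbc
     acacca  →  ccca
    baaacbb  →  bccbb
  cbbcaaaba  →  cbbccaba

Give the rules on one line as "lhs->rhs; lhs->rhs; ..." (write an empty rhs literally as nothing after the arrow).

aa->c; ac->c

  | baac => bcc
  | acc => cc
  | aabccbac => cbccbac => cbccbc
  | acacca => cacca => ccca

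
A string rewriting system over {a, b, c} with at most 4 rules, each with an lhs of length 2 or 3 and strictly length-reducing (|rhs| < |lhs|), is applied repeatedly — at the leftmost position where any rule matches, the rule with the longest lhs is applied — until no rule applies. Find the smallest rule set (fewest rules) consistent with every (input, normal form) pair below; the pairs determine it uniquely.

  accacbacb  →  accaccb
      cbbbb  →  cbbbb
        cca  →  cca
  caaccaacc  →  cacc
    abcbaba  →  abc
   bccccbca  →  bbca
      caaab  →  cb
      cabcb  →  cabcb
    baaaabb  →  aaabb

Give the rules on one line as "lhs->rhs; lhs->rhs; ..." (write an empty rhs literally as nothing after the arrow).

  | accacbacb => accaccb
  | cbbbb
  | cca
  | caaccaacc => cbccaacc => cbaacc => cacc

ba->; bcc->b; caa->cb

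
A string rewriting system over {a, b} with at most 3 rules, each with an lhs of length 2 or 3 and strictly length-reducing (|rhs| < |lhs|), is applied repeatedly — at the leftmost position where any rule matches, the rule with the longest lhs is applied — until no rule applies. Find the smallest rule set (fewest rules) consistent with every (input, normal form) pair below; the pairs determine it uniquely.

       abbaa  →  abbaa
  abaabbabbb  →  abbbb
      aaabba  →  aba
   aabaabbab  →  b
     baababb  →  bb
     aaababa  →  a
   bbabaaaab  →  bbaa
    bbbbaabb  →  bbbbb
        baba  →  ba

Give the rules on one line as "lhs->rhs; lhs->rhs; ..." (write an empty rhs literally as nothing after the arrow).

  | abbaa
  | abaabbabbb => abbabbb => abbbb
  | aaabba => aba
  | aabaabbab => aabbab => bab => b

aab->; bab->b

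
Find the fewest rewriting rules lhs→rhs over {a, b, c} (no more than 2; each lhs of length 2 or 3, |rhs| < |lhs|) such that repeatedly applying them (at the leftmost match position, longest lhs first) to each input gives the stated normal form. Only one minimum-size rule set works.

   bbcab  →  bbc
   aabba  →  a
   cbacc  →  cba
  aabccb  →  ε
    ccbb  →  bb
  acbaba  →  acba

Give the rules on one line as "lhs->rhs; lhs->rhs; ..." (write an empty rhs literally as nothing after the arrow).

ab->; cc->

  | bbcab => bbc
  | aabba => aba => a
  | cbacc => cba
  | aabccb => accb => ab => ε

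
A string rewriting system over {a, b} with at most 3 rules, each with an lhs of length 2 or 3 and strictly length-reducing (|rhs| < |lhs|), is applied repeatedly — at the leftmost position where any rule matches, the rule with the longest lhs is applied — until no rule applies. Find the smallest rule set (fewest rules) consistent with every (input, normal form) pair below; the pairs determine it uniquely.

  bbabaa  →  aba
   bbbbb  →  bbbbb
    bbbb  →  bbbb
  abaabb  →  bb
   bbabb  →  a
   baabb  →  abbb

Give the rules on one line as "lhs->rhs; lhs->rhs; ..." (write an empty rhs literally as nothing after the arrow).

  | bbabaa => baaa => aba
  | bbbbb
  | bbbb
  | abaabb => aabbb => bb

aab->; baa->ab; bab->a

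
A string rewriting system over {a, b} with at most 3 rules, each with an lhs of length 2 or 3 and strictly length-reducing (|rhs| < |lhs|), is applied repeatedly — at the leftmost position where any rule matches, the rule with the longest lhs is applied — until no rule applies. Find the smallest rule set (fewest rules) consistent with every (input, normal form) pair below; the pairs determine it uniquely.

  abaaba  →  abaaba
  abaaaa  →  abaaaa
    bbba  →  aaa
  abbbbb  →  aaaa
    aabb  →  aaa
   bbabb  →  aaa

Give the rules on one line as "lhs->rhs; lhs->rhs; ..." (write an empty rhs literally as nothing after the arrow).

  | abaaba
  | abaaaa
  | bbba => aaa
  | abbbbb => aaabb => aaaa

bb->a; bbb->aa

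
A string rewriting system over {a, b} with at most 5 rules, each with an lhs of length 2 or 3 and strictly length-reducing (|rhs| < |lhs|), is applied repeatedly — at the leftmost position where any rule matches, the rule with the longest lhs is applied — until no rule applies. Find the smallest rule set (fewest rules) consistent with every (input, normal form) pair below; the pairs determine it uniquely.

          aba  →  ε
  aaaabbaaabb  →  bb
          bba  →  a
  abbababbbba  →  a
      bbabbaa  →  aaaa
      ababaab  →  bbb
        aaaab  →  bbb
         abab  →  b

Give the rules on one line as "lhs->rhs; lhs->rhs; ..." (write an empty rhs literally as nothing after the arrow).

aab->bb; aba->; abb->aa; bba->a

  | aba => ε
  | aaaabbaaabb => aabbbaaabb => bbbbaaabb => bbaaabb => aaabb => abbb => aab => bb
  | bba => a
  | abbababbbba => aaababbbba => abbabbbba => aaabbbba => abbbbba => aabbba => bbbba => bba => a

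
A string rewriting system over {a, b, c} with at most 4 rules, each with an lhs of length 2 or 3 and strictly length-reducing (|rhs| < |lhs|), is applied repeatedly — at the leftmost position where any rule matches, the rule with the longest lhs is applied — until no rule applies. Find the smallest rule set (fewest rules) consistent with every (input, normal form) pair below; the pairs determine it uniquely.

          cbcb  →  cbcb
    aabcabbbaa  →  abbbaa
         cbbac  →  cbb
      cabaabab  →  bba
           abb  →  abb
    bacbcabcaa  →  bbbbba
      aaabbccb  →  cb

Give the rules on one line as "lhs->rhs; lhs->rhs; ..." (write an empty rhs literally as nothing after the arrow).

  | cbcb
  | aabcabbbaa => acabbbaa => abbbaa
  | cbbac => cbb
  | cabaabab => bbaabab => bbaab => bba

aab->a; ac->; ca->b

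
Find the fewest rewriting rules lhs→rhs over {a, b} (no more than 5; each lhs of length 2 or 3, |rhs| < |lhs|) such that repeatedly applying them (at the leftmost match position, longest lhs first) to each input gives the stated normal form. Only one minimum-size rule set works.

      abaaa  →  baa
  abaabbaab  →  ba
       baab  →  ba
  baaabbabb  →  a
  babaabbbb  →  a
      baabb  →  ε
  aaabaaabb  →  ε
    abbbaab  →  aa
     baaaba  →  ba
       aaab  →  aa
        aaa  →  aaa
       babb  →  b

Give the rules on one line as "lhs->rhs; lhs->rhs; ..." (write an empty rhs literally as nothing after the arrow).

ab->; aba->b; bab->; bb->a

  | abaaa => baa
  | abaabbaab => babbaab => baab => ba
  | baab => ba
  | baaabbabb => baababb => babbb => bb => a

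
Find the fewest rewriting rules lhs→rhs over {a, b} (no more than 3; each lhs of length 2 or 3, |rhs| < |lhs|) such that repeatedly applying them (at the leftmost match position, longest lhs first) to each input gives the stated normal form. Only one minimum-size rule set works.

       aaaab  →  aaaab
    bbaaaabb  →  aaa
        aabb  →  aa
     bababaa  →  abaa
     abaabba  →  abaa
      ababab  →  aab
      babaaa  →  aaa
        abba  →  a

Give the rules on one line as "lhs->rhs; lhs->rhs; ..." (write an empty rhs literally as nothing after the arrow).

bab->; bb->; bba->

  | aaaab
  | bbaaaabb => aaabb => aaa
  | aabb => aa
  | bababaa => abaa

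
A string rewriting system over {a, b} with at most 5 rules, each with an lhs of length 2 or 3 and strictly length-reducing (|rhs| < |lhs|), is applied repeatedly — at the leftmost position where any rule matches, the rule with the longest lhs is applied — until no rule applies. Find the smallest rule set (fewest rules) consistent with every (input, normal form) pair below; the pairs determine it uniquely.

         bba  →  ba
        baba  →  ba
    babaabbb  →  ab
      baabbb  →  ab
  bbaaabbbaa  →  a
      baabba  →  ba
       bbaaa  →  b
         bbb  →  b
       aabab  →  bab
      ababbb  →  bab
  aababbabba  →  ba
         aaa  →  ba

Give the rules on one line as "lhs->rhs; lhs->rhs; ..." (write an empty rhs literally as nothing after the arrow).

  | bba => ba
  | baba => bba => ba
  | babaabbb => bbaabbb => baabbb => abbb => abb => ab
  | baabbb => abbb => abb => ab

aa->b; aba->ba; baa->a; bb->b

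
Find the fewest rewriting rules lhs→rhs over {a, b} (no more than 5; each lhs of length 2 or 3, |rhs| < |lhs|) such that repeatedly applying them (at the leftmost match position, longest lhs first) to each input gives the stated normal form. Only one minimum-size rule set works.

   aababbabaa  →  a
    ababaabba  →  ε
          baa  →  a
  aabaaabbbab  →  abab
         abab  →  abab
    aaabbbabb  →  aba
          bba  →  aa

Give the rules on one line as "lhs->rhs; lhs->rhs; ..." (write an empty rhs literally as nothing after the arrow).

  | aababbabaa => aabaabaa => aaabaa => baa => a
  | ababaabba => abaabba => aabba => aaa => ε
  | baa => a
  | aabaaabbbab => aaaabbbab => abbbab => abab

aaa->; abb->a; baa->a; bb->a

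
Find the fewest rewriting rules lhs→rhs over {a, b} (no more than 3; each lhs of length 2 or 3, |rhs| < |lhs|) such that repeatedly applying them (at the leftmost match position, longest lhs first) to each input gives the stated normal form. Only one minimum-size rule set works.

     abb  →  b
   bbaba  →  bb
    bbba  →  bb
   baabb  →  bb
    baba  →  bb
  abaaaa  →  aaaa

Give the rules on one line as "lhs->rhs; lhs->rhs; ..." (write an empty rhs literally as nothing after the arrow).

ab->; ba->b; bbb->bb

  | abb => b
  | bbaba => bbba => bba => bb
  | bbba => bba => bb
  | baabb => babb => bbb => bb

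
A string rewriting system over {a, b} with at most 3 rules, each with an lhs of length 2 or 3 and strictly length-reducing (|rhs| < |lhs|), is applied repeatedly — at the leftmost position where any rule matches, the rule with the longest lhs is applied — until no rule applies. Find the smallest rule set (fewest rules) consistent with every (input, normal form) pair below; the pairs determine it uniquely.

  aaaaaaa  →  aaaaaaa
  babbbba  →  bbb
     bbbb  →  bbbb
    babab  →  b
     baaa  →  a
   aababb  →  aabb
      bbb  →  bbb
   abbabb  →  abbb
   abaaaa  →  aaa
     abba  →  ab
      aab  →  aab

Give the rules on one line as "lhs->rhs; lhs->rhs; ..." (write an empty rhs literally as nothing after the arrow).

  | aaaaaaa
  | babbbba => bbbba => bbb
  | bbbb
  | babab => bab => b

ba->; baa->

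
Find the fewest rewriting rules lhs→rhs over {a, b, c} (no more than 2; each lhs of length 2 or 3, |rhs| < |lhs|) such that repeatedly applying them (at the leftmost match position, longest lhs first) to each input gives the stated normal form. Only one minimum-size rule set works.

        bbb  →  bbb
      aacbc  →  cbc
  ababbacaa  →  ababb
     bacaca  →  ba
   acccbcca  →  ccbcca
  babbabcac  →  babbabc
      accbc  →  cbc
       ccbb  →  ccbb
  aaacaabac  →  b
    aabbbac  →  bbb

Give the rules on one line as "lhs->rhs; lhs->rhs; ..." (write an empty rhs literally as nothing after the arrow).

aa->; ac->

  | bbb
  | aacbc => cbc
  | ababbacaa => ababbaa => ababb
  | bacaca => baca => ba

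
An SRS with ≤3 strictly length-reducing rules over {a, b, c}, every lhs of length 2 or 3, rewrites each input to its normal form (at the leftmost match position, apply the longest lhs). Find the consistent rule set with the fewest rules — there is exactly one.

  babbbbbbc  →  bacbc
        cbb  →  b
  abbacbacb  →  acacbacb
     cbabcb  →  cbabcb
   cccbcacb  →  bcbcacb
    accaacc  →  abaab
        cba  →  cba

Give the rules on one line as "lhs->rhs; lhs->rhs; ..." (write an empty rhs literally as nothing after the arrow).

  | babbbbbbc => bacbbbbc => baccbbc => babbbc => bacbc
  | cbb => cc => b
  | abbacbacb => acacbacb
  | cbabcb

bb->c; cc->b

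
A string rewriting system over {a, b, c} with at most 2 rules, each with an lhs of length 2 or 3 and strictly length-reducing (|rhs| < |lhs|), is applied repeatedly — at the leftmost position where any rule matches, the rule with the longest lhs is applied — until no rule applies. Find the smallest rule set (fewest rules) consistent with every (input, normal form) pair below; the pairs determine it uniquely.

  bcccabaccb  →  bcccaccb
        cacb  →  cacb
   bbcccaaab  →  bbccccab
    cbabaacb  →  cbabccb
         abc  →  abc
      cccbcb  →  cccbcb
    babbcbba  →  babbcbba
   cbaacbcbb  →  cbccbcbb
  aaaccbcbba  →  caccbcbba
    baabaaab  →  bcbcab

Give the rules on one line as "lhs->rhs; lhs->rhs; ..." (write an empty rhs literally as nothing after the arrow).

  | bcccabaccb => bcccaccb
  | cacb
  | bbcccaaab => bbccccab
  | cbabaacb => cbabccb

aa->c; bac->c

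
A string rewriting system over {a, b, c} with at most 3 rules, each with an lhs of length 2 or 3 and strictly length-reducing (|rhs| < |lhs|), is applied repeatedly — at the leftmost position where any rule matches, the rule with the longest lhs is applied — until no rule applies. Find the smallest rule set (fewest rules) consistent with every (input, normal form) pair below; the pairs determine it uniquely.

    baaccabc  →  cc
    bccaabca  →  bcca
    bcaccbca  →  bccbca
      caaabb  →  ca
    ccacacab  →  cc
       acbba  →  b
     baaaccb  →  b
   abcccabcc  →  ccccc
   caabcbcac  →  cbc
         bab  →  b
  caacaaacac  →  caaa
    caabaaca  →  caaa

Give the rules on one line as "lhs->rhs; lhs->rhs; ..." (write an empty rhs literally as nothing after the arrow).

ab->; ac->; ba->

  | baaccabc => accabc => cabc => cc
  | bccaabca => bccaca => bcca
  | bcaccbca => bccbca
  | caaabb => caab => ca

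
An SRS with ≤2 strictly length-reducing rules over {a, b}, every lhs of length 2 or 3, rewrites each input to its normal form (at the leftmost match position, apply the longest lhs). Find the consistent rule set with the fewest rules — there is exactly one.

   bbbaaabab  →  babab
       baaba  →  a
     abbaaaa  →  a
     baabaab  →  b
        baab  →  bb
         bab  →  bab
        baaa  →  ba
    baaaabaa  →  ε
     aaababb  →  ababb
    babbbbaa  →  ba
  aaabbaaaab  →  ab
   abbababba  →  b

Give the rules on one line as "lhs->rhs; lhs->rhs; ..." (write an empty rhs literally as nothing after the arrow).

  | bbbaaabab => baaabab => babab
  | baaba => bba => a
  | abbaaaa => aaaaa => aaa => a
  | baabaab => bbaab => aab => b

aa->; bba->a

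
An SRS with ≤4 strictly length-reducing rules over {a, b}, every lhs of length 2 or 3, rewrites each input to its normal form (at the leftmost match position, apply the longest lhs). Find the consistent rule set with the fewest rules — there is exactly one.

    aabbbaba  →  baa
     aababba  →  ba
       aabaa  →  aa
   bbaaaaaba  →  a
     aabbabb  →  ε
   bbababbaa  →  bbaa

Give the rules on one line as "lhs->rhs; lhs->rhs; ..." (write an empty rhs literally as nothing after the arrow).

  | aabbbaba => bbaba => baa
  | aababba => abba => ba
  | aabaa => aa
  | bbaaaaaba => bbabaaba => baaaba => babba => aba => a

aaa->ab; aab->; ab->; bab->a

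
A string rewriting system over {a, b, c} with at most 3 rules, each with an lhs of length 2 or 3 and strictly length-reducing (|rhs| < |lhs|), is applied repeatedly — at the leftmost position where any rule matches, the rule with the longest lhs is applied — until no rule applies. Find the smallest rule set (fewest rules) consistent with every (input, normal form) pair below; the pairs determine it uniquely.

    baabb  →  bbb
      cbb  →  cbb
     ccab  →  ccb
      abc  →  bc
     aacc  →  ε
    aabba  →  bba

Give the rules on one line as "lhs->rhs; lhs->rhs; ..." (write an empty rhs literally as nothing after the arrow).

ab->b; ac->

  | baabb => babb => bbb
  | cbb
  | ccab => ccb
  | abc => bc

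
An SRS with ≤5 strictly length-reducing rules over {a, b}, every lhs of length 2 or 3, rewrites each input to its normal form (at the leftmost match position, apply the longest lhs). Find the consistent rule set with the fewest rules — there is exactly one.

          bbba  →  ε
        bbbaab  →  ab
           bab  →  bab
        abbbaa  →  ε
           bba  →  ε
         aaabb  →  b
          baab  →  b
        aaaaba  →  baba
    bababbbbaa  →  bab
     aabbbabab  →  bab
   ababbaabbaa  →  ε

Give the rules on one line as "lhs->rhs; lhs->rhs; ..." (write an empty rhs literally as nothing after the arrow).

  | bbba => bba => ε
  | bbbaab => bbaab => ab
  | bab
  | abbbaa => abbaa => aa => ε

aa->; aaa->b; bb->b; bba->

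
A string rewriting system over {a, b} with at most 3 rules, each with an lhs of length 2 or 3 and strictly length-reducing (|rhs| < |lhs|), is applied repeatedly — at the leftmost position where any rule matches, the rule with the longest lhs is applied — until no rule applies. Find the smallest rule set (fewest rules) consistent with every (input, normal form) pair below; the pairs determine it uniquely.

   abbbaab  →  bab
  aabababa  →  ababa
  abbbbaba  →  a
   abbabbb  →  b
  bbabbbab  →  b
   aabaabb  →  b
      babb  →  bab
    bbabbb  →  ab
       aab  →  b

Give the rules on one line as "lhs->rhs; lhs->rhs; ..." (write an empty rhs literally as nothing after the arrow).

  | abbbaab => abbaab => aaab => bab
  | aabababa => bbababa => ababa
  | abbbbaba => abbbaba => abbaba => aaba => bba => a
  | abbabbb => aabbb => bbbb => bbb => bb => b

aa->b; bb->b; bba->a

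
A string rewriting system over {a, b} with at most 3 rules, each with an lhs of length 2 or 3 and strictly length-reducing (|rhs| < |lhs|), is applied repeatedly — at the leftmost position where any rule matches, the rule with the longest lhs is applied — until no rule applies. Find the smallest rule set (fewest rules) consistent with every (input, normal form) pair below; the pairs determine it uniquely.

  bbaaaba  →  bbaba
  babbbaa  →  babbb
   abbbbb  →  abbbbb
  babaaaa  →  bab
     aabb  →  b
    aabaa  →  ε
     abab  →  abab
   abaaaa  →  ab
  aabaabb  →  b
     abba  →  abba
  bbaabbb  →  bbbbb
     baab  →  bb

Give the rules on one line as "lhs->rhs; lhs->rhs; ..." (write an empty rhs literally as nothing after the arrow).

  | bbaaaba => bbaba
  | babbbaa => babbb
  | abbbbb
  | babaaaa => babaa => bab

aa->; aab->; baa->b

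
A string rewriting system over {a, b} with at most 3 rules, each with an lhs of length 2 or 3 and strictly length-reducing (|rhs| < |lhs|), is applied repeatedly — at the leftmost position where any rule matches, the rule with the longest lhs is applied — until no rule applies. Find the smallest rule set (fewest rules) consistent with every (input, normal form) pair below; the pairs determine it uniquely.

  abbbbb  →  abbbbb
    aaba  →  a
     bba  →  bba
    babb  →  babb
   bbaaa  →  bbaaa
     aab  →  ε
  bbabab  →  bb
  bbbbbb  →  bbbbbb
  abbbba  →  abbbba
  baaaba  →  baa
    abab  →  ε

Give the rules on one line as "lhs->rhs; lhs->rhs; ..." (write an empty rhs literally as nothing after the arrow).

  | abbbbb
  | aaba => a
  | bba
  | babb

aab->; aba->aa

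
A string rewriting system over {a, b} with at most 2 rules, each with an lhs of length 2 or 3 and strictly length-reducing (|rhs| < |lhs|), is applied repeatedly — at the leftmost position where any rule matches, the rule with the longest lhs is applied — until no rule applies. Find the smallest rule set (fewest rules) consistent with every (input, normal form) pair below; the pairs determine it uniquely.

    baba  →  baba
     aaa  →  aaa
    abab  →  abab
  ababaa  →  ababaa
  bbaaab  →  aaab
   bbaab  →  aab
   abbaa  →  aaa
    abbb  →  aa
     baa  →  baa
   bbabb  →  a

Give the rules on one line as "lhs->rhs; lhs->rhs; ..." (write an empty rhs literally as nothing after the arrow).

  | baba
  | aaa
  | abab
  | ababaa

bb->; bbb->a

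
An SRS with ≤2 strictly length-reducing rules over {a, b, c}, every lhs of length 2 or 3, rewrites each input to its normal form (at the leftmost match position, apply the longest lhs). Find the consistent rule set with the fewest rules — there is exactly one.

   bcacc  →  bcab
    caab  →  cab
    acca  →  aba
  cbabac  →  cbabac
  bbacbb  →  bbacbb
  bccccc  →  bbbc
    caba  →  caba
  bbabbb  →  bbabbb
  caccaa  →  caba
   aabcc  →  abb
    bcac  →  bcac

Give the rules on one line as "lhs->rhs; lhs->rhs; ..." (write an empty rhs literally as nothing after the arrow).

aa->a; cc->b

  | bcacc => bcab
  | caab => cab
  | acca => aba
  | cbabac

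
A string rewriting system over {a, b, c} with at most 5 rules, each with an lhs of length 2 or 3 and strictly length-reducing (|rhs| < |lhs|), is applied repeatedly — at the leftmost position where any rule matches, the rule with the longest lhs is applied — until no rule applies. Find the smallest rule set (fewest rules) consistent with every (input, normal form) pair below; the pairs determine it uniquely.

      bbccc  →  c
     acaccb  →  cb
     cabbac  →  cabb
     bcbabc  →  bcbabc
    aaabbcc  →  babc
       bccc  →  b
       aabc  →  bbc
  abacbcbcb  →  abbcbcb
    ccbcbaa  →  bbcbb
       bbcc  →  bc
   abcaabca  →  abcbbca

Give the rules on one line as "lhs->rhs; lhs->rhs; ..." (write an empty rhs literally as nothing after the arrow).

aa->b; ac->; bcc->c; cc->b

  | bbccc => bcc => c
  | acaccb => accb => cb
  | cabbac => cabb
  | bcbabc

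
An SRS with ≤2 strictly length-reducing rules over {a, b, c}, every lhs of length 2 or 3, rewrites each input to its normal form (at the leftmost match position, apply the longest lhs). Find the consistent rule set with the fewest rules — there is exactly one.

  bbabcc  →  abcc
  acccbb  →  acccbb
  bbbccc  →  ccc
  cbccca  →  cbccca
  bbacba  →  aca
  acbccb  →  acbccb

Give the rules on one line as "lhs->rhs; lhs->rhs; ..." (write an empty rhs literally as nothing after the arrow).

  | bbabcc => babcc => abcc
  | acccbb
  | bbbccc => ccc
  | cbccca

ba->a; bbb->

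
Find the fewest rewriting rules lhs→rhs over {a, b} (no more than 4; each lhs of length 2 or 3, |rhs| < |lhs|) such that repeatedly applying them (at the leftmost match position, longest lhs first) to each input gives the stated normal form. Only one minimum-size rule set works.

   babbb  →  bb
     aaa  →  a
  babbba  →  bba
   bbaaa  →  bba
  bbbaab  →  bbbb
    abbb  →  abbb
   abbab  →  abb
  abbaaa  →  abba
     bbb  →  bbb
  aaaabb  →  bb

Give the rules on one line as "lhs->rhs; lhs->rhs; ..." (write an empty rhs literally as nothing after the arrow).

  | babbb => aabb => bb
  | aaa => a
  | babbba => aabba => bba
  | bbaaa => bba

aa->b; aaa->a; aab->b; bab->aa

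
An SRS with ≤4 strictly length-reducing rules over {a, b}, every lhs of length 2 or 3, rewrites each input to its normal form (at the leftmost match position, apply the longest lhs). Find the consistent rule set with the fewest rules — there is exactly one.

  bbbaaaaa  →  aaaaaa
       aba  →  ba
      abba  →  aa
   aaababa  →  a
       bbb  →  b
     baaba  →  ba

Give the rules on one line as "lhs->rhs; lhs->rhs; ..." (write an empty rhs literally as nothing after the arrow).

  | bbbaaaaa => bbaaaaa => aaaaaa
  | aba => ba
  | abba => bba => aa
  | aaababa => aaba => a

aab->; ab->b; bb->b; bba->aa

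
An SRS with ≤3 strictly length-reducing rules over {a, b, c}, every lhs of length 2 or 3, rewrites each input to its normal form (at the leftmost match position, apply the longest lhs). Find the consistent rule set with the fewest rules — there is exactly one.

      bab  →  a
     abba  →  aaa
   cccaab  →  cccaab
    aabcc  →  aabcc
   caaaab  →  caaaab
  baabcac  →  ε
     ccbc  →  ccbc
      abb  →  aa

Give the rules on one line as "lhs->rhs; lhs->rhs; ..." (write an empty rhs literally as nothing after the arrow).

ac->; ba->b; bb->a

  | bab => bb => a
  | abba => aaa
  | cccaab
  | aabcc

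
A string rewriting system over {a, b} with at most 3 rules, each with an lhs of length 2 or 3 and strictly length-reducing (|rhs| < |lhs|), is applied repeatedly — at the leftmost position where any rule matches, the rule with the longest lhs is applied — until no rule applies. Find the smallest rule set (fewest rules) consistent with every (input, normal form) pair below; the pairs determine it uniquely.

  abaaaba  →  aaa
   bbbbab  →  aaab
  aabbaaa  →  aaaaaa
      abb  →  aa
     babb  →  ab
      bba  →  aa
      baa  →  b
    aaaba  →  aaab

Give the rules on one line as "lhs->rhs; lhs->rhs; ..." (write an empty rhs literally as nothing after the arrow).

  | abaaaba => abaaba => ababa => abba => aaa
  | bbbbab => abbab => aaab
  | aabbaaa => aaaaaa
  | abb => aa

ba->b; bb->a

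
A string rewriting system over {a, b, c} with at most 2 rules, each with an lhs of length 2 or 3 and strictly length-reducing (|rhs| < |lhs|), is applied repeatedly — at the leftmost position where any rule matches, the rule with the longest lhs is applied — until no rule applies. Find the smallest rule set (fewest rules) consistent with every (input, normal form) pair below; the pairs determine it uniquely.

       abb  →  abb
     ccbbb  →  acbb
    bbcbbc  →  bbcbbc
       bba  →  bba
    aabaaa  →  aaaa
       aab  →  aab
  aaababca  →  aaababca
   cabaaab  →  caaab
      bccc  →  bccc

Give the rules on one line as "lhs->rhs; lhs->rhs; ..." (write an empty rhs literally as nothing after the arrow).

  | abb
  | ccbbb => acbb
  | bbcbbc
  | bba

baa->a; ccb->ac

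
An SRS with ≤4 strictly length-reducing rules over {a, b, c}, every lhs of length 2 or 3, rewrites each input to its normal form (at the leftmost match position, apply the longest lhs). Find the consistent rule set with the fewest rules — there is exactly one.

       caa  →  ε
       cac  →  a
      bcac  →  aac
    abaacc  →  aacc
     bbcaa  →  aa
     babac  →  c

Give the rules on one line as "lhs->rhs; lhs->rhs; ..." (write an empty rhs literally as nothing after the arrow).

ba->; bc->a; ca->b

  | caa => ba => ε
  | cac => bc => a
  | bcac => aac
  | abaacc => aacc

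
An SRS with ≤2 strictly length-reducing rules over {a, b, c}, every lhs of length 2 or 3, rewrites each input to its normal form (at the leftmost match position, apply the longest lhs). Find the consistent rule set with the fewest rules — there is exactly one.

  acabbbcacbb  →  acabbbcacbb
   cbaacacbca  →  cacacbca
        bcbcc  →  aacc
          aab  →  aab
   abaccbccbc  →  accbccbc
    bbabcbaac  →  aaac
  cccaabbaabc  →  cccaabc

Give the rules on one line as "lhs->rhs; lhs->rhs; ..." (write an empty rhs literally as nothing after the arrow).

  | acabbbcacbb
  | cbaacacbca => cacacbca
  | bcbcc => aacc
  | aab

ba->; bcb->aa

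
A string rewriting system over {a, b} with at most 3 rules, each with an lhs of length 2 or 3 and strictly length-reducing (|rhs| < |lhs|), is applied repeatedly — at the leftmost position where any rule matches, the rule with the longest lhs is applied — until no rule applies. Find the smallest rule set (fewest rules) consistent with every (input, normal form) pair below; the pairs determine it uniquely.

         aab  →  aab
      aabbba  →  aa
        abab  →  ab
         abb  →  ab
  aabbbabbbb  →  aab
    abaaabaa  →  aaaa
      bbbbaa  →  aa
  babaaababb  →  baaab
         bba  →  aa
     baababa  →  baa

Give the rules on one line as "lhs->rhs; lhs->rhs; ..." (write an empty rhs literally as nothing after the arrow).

  | aab
  | aabbba => aabba => aaba => aa
  | abab => ab
  | abb => ab

aba->a; abb->ab; bb->a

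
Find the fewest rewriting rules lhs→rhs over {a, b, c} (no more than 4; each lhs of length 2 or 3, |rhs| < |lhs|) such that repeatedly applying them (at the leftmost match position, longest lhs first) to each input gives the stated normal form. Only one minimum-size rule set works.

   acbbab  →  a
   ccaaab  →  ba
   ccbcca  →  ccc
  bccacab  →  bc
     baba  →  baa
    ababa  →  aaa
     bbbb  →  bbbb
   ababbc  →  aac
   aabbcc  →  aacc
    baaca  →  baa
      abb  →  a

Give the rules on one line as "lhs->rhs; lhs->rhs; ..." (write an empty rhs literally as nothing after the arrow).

  | acbbab => acbab => acab => abb => ab => a
  | ccaaab => cbaab => caab => bab => ba
  | ccbcca => cccca => cccb => ccc
  | bccacab => bcbcab => bccab => bcbb => bcb => bc

ab->a; ca->b; cb->c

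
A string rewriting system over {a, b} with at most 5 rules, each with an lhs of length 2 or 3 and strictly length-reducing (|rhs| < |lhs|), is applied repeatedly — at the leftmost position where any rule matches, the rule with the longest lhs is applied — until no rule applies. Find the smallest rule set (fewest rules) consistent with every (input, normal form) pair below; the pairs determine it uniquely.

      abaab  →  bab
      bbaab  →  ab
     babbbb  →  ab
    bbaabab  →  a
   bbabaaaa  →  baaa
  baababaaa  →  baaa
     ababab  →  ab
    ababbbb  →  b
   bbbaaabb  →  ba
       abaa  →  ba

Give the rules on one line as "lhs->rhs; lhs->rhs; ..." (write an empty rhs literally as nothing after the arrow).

aba->b; abb->; bb->a; bba->bb

  | abaab => bab
  | bbaab => bbab => bbb => ab
  | babbbb => bbb => ab
  | bbaabab => bbabab => bbbab => abab => bb => a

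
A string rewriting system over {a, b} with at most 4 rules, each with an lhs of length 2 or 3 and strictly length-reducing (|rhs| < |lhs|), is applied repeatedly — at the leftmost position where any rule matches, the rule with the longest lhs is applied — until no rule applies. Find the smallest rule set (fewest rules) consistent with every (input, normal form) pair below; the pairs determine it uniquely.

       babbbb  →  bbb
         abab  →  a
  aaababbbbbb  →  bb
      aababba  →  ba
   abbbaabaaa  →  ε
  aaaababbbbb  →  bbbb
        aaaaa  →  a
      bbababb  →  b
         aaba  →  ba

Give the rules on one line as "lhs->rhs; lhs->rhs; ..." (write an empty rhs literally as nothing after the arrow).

aa->; abb->ba; baa->a; bab->

  | babbbb => bbb
  | abab => a
  | aaababbbbbb => ababbbbbb => abbbbb => babbb => bb
  | aababba => babba => ba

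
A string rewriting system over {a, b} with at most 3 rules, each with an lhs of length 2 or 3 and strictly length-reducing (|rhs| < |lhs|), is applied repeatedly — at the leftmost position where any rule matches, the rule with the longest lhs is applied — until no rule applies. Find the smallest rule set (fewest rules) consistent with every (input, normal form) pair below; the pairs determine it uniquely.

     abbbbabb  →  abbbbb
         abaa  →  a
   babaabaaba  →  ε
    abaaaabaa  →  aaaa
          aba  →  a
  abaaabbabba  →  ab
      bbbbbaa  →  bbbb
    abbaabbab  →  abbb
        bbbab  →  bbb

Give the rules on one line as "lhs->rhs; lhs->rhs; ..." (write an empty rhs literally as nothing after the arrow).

aab->a; ba->; baa->

  | abbbbabb => abbbbb
  | abaa => a
  | babaabaaba => baabaaba => baaba => ba => ε
  | abaaaabaa => aaabaa => aaaa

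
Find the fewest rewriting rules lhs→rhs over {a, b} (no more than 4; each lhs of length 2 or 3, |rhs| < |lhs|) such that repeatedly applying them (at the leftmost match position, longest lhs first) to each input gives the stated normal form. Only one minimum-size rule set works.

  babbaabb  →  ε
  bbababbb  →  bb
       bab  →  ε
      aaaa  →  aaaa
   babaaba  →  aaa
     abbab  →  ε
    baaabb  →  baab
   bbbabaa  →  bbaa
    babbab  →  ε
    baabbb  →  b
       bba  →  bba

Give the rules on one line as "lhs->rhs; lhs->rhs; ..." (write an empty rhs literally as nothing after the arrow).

  | babbaabb => baabb => bab => ε
  | bbababbb => babbb => bb
  | bab => ε
  | aaaa

aba->aa; abb->b; bab->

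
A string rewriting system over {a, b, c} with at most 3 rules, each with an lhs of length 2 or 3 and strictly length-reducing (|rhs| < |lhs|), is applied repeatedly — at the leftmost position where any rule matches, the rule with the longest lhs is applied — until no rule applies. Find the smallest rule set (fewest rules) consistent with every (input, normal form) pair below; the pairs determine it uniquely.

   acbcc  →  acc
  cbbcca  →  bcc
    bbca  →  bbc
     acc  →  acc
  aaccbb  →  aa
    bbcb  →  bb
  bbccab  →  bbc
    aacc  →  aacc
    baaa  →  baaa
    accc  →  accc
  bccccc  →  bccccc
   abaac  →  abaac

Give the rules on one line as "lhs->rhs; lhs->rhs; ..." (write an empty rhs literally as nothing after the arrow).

  | acbcc => acc
  | cbbcca => bcca => bcc
  | bbca => bbc
  | acc

ca->c; cb->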